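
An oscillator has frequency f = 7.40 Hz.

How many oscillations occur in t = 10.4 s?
n = f×t = 7.4×10.4 = 76.96 oscillations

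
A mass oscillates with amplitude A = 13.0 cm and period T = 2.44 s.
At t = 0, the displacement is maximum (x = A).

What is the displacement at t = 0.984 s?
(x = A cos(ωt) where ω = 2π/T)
ω = 2π/T = 2π/2.44 = 2.575 rad/s
x = A cos(ωt) = 13.0×cos(2.575×0.984) = -10.67 cm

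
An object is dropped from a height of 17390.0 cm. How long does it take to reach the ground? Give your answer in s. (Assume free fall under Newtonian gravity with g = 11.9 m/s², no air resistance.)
t = √(2h/g) (with unit conversion) = 5.406 s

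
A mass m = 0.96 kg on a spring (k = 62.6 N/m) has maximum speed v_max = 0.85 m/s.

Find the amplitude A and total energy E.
½mv²_max = ½kA² → A = v_max√(m/k) = 0.85×√(0.96/62.6) = 0.1053 m = 10.53 cm
E = ½mv²_max = ½×0.96×0.85² = 0.3468 J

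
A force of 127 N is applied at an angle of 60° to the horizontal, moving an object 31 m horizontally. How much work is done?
W = Fd cosθ = 127×31×cos(60°) = 1968.5 J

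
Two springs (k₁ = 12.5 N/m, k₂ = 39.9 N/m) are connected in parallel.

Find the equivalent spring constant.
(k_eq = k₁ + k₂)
k_eq = k₁ + k₂ = 12.5 + 39.9 = 52.4 N/m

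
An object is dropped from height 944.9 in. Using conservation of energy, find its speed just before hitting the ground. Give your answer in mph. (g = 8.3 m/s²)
mgh = ½mv² → v = √(2gh) = √(2×8.3×24) = 19.96 m/s = 44.65 mph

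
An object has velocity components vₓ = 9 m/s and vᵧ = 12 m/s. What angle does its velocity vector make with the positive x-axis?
θ = arctan(vᵧ/vₓ) = arctan(12/9) = 53.13°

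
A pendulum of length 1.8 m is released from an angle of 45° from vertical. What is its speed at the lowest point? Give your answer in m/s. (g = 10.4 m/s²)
h = L(1 − cosθ) = 1.8×(1 − cos45°) = 0.5272 m
v = √(2gh) = √(2×10.4×0.5272) = 3.311 m/s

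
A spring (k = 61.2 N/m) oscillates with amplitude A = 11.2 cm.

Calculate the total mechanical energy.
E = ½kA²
E = ½kA² = ½×61.2×(0.112)² = 0.3838 J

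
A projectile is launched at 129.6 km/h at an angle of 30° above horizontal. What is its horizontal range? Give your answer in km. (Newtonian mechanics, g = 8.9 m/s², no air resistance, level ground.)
R = v₀² sin(2θ) / g (with unit conversion) = 0.1261 km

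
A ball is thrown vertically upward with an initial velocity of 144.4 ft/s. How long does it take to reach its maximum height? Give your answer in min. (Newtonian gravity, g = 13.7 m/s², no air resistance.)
t_up = v₀/g (with unit conversion) = 0.05354 min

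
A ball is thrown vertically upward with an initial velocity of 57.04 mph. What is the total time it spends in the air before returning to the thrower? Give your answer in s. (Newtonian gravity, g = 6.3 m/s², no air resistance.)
t_total = 2v₀/g (with unit conversion) = 8.095 s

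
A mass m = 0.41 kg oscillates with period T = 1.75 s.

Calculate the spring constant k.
T = 2π√(m/k) → k = m(2π/T)² = 0.41×(2π/1.75)² = 5.285 N/m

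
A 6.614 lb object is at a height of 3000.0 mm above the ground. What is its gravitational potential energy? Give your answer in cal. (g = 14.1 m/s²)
PE = mgh = 3 kg × 14.1 m/s² × 3 m = 126.9 J = 30.33 cal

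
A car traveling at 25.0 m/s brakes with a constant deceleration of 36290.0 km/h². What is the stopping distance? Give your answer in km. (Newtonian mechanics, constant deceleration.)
d = v₀² / (2a) (with unit conversion) = 0.1116 km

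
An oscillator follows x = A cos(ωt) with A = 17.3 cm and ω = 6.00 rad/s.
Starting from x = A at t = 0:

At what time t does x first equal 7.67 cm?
cos(ωt) = x/A = 7.67/17.3 = 0.4434
ωt = arccos(0.4434) = 1.111 rad
t = 1.111/6.0 = 0.1852 s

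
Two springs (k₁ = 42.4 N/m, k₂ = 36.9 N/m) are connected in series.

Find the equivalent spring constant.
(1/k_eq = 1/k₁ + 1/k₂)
1/k_eq = 1/42.4 + 1/36.9 = 0.050685; k_eq = 19.73 N/m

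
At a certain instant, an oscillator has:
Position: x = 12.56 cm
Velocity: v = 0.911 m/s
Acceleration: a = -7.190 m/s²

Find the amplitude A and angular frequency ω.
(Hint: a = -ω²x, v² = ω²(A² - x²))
a = −ω²x → ω = √(|a|/x) = √(7.19/0.1256) = 7.566 rad/s
v² = ω²(A² − x²) → A = √(x² + v²/ω²) = √(0.1256² + 0.911²/7.566²) = 0.174 m = 17.4 cm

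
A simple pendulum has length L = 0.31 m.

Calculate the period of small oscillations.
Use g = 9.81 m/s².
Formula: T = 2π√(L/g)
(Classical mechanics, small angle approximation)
T = 2π√(L/g) = 2π√(0.31/9.81) = 1.117 s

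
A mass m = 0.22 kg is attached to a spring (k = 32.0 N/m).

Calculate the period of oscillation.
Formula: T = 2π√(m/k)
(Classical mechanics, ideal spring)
T = 2π√(m/k) = 2π√(0.22/32.0) = 0.521 s; f = 1/T = 1.919 Hz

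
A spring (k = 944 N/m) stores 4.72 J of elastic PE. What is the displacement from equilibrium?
PE = ½kx² → x = √(2PE/k) = √(2×4.72/944) = 0.1 m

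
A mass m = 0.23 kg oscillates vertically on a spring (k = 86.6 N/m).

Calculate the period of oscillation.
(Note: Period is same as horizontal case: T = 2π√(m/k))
T = 2π√(m/k) = 2π√(0.23/86.6) = 0.3238 s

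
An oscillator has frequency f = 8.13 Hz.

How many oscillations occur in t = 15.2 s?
n = f×t = 8.13×15.2 = 123.6 oscillations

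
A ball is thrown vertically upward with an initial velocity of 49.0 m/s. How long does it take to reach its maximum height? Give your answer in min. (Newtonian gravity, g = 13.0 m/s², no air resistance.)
t_up = v₀/g (with unit conversion) = 0.06282 min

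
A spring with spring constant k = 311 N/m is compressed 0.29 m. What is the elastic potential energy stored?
PE = ½kx² = ½×311×0.29² = 13.08 J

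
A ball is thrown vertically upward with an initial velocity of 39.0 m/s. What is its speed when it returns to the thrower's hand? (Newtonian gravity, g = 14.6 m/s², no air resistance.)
By conservation of energy, the ball returns at the same speed = 39.0 m/s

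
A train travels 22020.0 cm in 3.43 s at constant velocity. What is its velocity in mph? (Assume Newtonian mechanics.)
v = d/t (with unit conversion) = 143.6 mph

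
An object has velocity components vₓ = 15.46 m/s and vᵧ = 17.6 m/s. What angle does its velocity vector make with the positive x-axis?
θ = arctan(vᵧ/vₓ) = arctan(17.6/15.46) = 48.7°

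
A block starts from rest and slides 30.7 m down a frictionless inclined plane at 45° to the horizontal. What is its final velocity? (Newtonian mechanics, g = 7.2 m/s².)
a = g sin(θ) = 7.2 × sin(45°) = 5.09 m/s²
v = √(2ad) = √(2 × 5.09 × 30.7) = 17.68 m/s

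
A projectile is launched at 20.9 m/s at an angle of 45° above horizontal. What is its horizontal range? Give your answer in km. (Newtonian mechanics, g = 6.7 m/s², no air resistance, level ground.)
R = v₀² sin(2θ) / g (with unit conversion) = 0.0652 km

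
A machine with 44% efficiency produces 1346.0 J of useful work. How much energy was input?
W_in = W_out/η = 1346.0/0.44 = 3059.1 J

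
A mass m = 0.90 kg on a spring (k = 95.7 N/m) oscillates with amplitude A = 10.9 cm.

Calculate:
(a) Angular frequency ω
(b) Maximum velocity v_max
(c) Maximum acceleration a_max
ω = √(k/m) = √(95.7/0.9) = 10.31 rad/s
v_max = ωA = 10.31×0.109 = 1.124 m/s
a_max = ω²A = 10.31²×0.109 = 11.59 m/s²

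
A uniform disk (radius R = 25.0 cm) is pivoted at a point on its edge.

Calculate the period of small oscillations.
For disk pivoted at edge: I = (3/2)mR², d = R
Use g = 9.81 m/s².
I/m = (3/2)R² = 0.09375 m²; d = R = 0.25 m
T = 2π√((3/2)R²/(gR)) = 2π√(3R/(2g)) = 1.228 s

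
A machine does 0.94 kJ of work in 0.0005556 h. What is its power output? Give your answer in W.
P = W/t = 940 J / 2 s = 470 W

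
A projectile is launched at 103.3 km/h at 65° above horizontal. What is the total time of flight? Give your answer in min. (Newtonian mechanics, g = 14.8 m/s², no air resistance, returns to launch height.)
T = 2v₀sin(θ)/g (with unit conversion) = 0.05857 min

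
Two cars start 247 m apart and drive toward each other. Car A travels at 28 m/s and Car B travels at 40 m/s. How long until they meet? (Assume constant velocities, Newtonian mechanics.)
Combined speed: v_combined = 28 + 40 = 68 m/s
Time to meet: t = d/68 = 247/68 = 3.63 s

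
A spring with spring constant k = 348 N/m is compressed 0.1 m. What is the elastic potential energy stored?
PE = ½kx² = ½×348×0.1² = 1.74 J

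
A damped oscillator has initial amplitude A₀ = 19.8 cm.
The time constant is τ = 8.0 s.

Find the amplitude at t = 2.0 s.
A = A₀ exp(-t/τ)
A = A₀ exp(−t/τ) = 19.8×exp(−2.0/8.0) = 15.42 cm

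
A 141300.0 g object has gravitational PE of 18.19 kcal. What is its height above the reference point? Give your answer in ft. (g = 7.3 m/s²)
PE = mgh → h = PE/(mg) = 7.611e+04 J / (141.3 kg × 7.3 m/s²) = 73.78 m = 242.1 ft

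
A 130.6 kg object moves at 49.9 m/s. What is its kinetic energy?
KE = ½mv² = ½×130.6×49.9² = 162597.7 J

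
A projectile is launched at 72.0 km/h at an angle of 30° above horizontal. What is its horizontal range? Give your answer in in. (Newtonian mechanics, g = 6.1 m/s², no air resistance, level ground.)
R = v₀² sin(2θ) / g (with unit conversion) = 2236.0 in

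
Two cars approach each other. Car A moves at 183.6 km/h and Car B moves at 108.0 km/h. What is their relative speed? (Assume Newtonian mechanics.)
v_rel = v_A + v_B = 183.6 + 108.0 = 291.6 km/h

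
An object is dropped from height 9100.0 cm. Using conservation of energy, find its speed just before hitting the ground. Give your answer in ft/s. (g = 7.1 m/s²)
mgh = ½mv² → v = √(2gh) = √(2×7.1×91) = 35.95 m/s = 117.9 ft/s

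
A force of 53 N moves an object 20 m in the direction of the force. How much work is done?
W = Fd = 53×20 = 1060.0 J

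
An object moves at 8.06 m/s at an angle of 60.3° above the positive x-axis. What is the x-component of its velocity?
vₓ = v cos(θ) = 8.06 × cos(60.3°) = 3.99 m/s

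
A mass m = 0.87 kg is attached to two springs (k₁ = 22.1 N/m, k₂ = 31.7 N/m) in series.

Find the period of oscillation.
k_eq = k₁k₂/(k₁+k₂) = 13.02 N/m
T = 2π√(m/k_eq) = 2π√(0.87/13.02) = 1.624 s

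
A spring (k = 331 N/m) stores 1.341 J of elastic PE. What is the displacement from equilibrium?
PE = ½kx² → x = √(2PE/k) = √(2×1.341/331) = 0.09002 m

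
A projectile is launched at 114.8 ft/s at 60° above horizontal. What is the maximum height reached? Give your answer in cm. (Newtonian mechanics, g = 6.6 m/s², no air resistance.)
H = v₀²sin²(θ)/(2g) (with unit conversion) = 6957.0 cm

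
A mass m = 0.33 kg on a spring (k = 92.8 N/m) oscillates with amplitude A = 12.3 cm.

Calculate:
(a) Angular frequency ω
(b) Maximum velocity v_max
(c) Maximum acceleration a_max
ω = √(k/m) = √(92.8/0.33) = 16.77 rad/s
v_max = ωA = 16.77×0.123 = 2.063 m/s
a_max = ω²A = 16.77²×0.123 = 34.59 m/s²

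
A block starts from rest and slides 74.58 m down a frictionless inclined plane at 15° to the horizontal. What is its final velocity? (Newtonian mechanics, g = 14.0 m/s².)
a = g sin(θ) = 14.0 × sin(15°) = 3.62 m/s²
v = √(2ad) = √(2 × 3.62 × 74.58) = 23.25 m/s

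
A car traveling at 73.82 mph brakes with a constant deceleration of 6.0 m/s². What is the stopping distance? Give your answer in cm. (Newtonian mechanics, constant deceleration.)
d = v₀² / (2a) (with unit conversion) = 9075.0 cm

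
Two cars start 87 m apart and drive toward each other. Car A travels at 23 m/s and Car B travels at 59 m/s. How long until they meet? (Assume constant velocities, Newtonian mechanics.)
Combined speed: v_combined = 23 + 59 = 82 m/s
Time to meet: t = d/82 = 87/82 = 1.06 s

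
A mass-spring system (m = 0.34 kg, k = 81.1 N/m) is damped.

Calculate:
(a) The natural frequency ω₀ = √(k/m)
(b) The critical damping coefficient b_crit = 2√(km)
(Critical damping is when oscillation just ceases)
ω₀ = √(k/m) = √(81.1/0.34) = 15.44 rad/s
b_crit = 2√(km) = 2√(81.1×0.34) = 10.5 kg/s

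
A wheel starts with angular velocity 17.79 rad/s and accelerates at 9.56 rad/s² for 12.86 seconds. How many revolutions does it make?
θ = ω₀t + ½αt² = 17.79×12.86 + ½×9.56×12.86² = 1019.29 rad
Revolutions = θ/(2π) = 1019.29/(2π) = 162.23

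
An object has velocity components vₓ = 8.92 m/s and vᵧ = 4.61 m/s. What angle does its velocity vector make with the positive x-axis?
θ = arctan(vᵧ/vₓ) = arctan(4.61/8.92) = 27.33°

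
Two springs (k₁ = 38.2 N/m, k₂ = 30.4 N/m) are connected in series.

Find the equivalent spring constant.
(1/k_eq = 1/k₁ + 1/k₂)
1/k_eq = 1/38.2 + 1/30.4 = 0.059073; k_eq = 16.93 N/m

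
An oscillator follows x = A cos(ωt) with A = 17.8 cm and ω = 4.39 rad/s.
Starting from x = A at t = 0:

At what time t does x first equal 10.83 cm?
cos(ωt) = x/A = 10.83/17.8 = 0.6084
ωt = arccos(0.6084) = 0.9167 rad
t = 0.9167/4.39 = 0.2088 s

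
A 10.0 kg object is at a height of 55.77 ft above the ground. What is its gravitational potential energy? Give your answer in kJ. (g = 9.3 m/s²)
PE = mgh = 10 kg × 9.3 m/s² × 17 m = 1581 J = 1.581 kJ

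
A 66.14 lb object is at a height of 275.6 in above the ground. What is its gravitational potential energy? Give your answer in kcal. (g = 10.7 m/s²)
PE = mgh = 30 kg × 10.7 m/s² × 7 m = 2247 J = 0.5371 kcal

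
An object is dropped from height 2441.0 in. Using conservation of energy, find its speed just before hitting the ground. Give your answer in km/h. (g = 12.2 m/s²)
mgh = ½mv² → v = √(2gh) = √(2×12.2×62) = 38.9 m/s = 140.0 km/h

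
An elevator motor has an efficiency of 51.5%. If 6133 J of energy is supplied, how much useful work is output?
W_out = η × W_in = 0.515 × 6133 = 3158.5 J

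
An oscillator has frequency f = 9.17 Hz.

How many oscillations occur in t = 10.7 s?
n = f×t = 9.17×10.7 = 98.12 oscillations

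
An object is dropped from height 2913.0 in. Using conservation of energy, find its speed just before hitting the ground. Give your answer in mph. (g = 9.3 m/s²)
mgh = ½mv² → v = √(2gh) = √(2×9.3×73.99) = 37.1 m/s = 82.98 mph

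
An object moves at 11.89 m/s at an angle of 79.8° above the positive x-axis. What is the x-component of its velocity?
vₓ = v cos(θ) = 11.89 × cos(79.8°) = 2.11 m/s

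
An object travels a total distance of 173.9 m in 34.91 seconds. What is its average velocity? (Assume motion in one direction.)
v_avg = Δd / Δt = 173.9 / 34.91 = 4.98 m/s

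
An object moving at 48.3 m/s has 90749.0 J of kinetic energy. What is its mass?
KE = ½mv² → m = 2KE/v² = 2×90749.0/48.3² = 77.8 kg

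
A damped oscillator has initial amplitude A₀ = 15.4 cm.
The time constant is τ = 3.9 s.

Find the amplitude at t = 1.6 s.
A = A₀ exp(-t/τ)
A = A₀ exp(−t/τ) = 15.4×exp(−1.6/3.9) = 10.22 cm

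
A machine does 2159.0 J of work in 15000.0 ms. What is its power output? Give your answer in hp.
P = W/t = 2159 J / 15 s = 143.9 W = 0.193 hp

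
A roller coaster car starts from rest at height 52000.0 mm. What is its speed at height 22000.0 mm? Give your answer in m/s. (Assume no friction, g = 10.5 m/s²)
mgh₁ = ½mv₂² + mgh₂ → v₂ = √(2g(h₁−h₂)) = √(2×10.5×(52−22)) = 25.1 m/s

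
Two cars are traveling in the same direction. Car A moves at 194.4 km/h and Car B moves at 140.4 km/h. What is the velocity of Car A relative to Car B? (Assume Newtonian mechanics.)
v_rel = v_A - v_B = 194.4 - 140.4 = 54.0 km/h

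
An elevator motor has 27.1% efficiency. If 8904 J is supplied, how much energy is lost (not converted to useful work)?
W_out = η × W_in = 0.271×8904 = 2413.0 J
W_lost = W_in − W_out = 8904 − 2413.0 = 6491.0 J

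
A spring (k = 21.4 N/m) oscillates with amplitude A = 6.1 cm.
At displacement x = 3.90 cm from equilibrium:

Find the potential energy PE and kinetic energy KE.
E_total = ½kA² = ½×21.4×(0.061)² = 0.03981 J
PE = ½kx² = ½×21.4×(0.039)² = 0.01627 J
KE = E_total − PE = 0.02354 J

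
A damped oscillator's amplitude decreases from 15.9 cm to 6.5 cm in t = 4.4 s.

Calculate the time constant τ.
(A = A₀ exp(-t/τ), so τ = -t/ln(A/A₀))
A/A₀ = 6.5/15.9 = 0.4088; ln(A/A₀) = -0.8945
τ = −t/ln(A/A₀) = −4.4/-0.8945 = 4.919 s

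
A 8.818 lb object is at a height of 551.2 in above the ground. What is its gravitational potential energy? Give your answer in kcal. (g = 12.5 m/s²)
PE = mgh = 4 kg × 12.5 m/s² × 14 m = 700 J = 0.1673 kcal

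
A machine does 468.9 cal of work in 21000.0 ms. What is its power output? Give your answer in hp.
P = W/t = 1962 J / 21 s = 93.42 W = 0.1253 hp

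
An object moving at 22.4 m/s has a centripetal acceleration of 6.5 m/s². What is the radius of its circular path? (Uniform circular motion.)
r = v²/a_c = 22.4²/6.5 = 77.19 m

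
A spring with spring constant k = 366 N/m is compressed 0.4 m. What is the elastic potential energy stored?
PE = ½kx² = ½×366×0.4² = 29.28 J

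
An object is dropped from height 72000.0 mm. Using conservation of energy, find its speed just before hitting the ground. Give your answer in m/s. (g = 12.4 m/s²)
mgh = ½mv² → v = √(2gh) = √(2×12.4×72) = 42.26 m/s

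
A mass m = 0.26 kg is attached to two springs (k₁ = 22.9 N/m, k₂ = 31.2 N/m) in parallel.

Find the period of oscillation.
k_eq = k₁+k₂ = 54.1 N/m
T = 2π√(m/k_eq) = 2π√(0.26/54.1) = 0.4356 s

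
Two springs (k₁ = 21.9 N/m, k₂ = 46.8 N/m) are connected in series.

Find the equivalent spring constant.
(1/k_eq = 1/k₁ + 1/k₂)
1/k_eq = 1/21.9 + 1/46.8 = 0.06703; k_eq = 14.92 N/m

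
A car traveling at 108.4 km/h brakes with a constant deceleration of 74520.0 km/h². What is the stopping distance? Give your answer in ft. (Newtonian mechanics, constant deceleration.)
d = v₀² / (2a) (with unit conversion) = 258.7 ft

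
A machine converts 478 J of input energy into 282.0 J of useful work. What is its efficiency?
η = W_out/W_in = 282.0/478 = 0.59 = 59.0%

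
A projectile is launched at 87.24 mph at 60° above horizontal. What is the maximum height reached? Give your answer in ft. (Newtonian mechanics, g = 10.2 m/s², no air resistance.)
H = v₀²sin²(θ)/(2g) (with unit conversion) = 183.5 ft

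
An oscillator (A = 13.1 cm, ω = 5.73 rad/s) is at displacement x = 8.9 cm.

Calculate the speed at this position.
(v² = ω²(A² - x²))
v = ω√(A² − x²) = 5.73×√(0.131² − 0.089²) = 0.5508 m/s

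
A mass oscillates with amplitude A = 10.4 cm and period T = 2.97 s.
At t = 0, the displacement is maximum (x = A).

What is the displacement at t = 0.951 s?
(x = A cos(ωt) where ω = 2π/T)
ω = 2π/T = 2π/2.97 = 2.116 rad/s
x = A cos(ωt) = 10.4×cos(2.116×0.951) = -4.44 cm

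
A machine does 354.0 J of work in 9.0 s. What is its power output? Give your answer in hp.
P = W/t = 354 J / 9 s = 39.33 W = 0.05275 hp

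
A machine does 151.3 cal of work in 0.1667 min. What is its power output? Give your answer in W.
P = W/t = 633 J / 10 s = 63.29 W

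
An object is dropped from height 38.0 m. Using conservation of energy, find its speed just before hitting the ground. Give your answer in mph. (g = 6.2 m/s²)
mgh = ½mv² → v = √(2gh) = √(2×6.2×38) = 21.71 m/s = 48.56 mph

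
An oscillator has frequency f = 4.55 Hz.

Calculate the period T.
T = 1/f = 1/4.55 = 0.2198 s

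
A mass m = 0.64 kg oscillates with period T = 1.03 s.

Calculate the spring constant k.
T = 2π√(m/k) → k = m(2π/T)² = 0.64×(2π/1.03)² = 23.82 N/m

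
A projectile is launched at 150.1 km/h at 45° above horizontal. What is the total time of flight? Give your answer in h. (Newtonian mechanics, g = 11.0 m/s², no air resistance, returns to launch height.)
T = 2v₀sin(θ)/g (with unit conversion) = 0.001489 h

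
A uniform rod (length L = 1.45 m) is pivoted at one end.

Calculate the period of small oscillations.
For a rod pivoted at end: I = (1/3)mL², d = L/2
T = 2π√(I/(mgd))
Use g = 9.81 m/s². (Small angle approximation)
I/m = (1/3)L² = 0.7008 m²; d = L/2 = 0.725 m
T = 2π√(I/(mgd)) = 2π√(0.7008/(9.81×0.725)) = 1.972 s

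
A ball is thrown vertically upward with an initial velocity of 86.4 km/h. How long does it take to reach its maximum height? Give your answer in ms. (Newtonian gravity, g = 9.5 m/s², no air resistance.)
t_up = v₀/g (with unit conversion) = 2526.0 ms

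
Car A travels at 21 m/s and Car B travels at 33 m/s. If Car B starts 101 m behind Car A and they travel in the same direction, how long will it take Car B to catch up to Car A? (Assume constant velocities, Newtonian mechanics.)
Relative speed: v_rel = 33 - 21 = 12 m/s
Time to catch: t = d₀/v_rel = 101/12 = 8.42 s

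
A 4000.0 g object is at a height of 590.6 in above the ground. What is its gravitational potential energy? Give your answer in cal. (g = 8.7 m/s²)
PE = mgh = 4 kg × 8.7 m/s² × 15 m = 522 J = 124.8 cal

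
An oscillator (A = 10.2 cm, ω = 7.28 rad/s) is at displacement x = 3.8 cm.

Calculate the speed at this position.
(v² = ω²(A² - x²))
v = ω√(A² − x²) = 7.28×√(0.102² − 0.038²) = 0.6891 m/s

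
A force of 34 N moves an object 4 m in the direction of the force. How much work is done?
W = Fd = 34×4 = 136.0 J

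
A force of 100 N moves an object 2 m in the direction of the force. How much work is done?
W = Fd = 100×2 = 200.0 J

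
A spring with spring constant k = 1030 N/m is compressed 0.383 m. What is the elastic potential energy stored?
PE = ½kx² = ½×1030×0.383² = 75.54 J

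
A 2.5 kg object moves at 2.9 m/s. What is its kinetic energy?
KE = ½mv² = ½×2.5×2.9² = 10.5125 J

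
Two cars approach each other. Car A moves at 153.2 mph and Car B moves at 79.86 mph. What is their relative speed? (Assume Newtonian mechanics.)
v_rel = v_A + v_B = 153.2 + 79.86 = 233.1 mph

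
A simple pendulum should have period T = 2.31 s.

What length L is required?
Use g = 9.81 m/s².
T = 2π√(L/g) → L = g(T/2π)² = 9.81×(2.31/2π)² = 1.326 m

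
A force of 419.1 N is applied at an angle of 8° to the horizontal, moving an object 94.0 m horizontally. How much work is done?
W = Fd cosθ = 419.1×94.0×cos(8°) = 39012.0 J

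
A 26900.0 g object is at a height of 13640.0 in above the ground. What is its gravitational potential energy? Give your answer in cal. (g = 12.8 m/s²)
PE = mgh = 26.9 kg × 12.8 m/s² × 346.5 m = 1.193e+05 J = 28510.0 cal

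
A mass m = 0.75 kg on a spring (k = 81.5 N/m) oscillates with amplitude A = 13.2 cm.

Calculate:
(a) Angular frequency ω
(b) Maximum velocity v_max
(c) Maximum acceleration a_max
ω = √(k/m) = √(81.5/0.75) = 10.42 rad/s
v_max = ωA = 10.42×0.132 = 1.376 m/s
a_max = ω²A = 10.42²×0.132 = 14.34 m/s²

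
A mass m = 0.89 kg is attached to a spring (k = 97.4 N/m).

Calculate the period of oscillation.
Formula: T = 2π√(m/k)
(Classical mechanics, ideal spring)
T = 2π√(m/k) = 2π√(0.89/97.4) = 0.6006 s; f = 1/T = 1.665 Hz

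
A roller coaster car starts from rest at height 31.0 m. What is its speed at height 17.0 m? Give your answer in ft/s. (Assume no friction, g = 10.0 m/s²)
mgh₁ = ½mv₂² + mgh₂ → v₂ = √(2g(h₁−h₂)) = √(2×10.0×(31−17)) = 16.73 m/s = 54.9 ft/s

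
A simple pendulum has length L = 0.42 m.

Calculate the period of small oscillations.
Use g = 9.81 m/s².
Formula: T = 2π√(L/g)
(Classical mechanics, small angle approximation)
T = 2π√(L/g) = 2π√(0.42/9.81) = 1.3 s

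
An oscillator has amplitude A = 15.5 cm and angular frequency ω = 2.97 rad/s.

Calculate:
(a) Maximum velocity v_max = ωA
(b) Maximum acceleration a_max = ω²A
v_max = ωA = 2.97×0.155 = 0.4604 m/s
a_max = ω²A = 2.97²×0.155 = 1.367 m/s²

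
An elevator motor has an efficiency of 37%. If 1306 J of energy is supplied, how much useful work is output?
W_out = η × W_in = 0.37 × 1306 = 483.22 J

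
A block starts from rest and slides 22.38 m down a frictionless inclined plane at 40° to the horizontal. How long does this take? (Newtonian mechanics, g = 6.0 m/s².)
a = g sin(θ) = 6.0 × sin(40°) = 3.86 m/s²
t = √(2d/a) = √(2 × 22.38 / 3.86) = 3.41 s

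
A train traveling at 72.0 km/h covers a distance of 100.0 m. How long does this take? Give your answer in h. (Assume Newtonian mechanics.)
t = d/v (with unit conversion) = 0.001389 h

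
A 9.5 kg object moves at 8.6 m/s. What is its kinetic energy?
KE = ½mv² = ½×9.5×8.6² = 351.31 J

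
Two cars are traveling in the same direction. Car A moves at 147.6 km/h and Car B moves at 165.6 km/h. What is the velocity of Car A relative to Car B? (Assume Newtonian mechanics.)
v_rel = v_A - v_B = 147.6 - 165.6 = -18.0 km/h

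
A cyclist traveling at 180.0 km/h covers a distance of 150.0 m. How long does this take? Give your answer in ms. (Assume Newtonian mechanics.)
t = d/v (with unit conversion) = 3000.0 ms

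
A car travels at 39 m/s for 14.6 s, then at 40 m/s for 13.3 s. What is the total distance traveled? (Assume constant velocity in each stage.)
d₁ = v₁t₁ = 39 × 14.6 = 569.4 m
d₂ = v₂t₂ = 40 × 13.3 = 532 m
d_total = 569.4 + 532 = 1101.4 m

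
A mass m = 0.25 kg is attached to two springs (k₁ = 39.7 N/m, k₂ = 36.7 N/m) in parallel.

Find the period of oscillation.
k_eq = k₁+k₂ = 76.4 N/m
T = 2π√(m/k_eq) = 2π√(0.25/76.4) = 0.3594 s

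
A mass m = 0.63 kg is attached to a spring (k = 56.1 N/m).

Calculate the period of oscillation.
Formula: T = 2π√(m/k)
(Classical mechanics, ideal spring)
T = 2π√(m/k) = 2π√(0.63/56.1) = 0.6658 s; f = 1/T = 1.502 Hz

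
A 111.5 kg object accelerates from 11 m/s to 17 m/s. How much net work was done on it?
W_net = ΔKE = ½m(v₂² − v₁²) = ½×111.5×(17² − 11²) = 9366.0 J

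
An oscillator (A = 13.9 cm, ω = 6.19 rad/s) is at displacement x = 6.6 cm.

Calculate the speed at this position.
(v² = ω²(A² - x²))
v = ω√(A² − x²) = 6.19×√(0.139² − 0.066²) = 0.7572 m/s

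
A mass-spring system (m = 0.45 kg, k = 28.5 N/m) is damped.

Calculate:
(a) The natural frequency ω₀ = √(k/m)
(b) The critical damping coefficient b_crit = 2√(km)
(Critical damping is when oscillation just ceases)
ω₀ = √(k/m) = √(28.5/0.45) = 7.958 rad/s
b_crit = 2√(km) = 2√(28.5×0.45) = 7.162 kg/s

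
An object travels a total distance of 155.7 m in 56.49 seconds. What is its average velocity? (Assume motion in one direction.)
v_avg = Δd / Δt = 155.7 / 56.49 = 2.76 m/s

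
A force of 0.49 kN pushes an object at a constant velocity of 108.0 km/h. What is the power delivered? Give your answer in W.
P = Fv = 490 N × 30 m/s = 1.47e+04 W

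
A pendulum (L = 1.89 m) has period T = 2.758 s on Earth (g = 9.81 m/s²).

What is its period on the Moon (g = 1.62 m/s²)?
T = 2π√(L/g), so T_moon/T_earth = √(g_earth/g_moon)
T_moon = 2π√(1.89/1.62) = 6.787 s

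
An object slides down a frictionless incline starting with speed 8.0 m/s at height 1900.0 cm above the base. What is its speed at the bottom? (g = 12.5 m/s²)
½mv₀² + mgh = ½mv² → v = √(v₀² + 2gh) = √(8² + 2×12.5×19) = 23.22 m/s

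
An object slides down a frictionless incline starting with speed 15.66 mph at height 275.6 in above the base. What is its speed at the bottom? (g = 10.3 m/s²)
½mv₀² + mgh = ½mv² → v = √(v₀² + 2gh) = √(7.001² + 2×10.3×7) = 13.9 m/s = 31.09 mph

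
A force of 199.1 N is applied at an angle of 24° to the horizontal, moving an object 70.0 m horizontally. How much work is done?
W = Fd cosθ = 199.1×70.0×cos(24°) = 12732.0 J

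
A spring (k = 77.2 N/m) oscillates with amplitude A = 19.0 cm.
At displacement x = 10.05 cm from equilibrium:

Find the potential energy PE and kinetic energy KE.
E_total = ½kA² = ½×77.2×(0.19)² = 1.393 J
PE = ½kx² = ½×77.2×(0.1005)² = 0.3899 J
KE = E_total − PE = 1.004 J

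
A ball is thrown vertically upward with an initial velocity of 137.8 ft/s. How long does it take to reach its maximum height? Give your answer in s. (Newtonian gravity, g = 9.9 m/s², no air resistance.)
t_up = v₀/g (with unit conversion) = 4.243 s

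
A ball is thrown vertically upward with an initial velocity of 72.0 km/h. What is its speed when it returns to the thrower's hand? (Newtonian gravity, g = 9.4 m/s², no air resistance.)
By conservation of energy, the ball returns at the same speed = 72.0 km/h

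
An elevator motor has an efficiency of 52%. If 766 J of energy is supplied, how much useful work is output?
W_out = η × W_in = 0.52 × 766 = 398.32 J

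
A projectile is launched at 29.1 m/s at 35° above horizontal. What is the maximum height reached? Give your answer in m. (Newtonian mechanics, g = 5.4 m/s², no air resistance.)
H = v₀²sin²(θ)/(2g) = 25.8 m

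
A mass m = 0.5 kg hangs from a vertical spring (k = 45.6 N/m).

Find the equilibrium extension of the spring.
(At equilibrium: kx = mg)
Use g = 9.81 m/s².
x_eq = mg/k = 0.5×9.81/45.6 = 0.1076 m = 10.76 cm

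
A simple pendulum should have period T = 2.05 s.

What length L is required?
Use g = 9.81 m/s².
T = 2π√(L/g) → L = g(T/2π)² = 9.81×(2.05/2π)² = 1.044 m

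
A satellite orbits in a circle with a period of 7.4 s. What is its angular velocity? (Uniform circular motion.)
ω = 2π/T = 2π/7.4 = 0.8491 rad/s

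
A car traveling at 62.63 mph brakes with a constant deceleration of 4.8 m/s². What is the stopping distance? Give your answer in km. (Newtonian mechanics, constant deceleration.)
d = v₀² / (2a) (with unit conversion) = 0.08166 km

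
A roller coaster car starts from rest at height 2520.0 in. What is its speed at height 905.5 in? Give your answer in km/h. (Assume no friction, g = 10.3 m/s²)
mgh₁ = ½mv₂² + mgh₂ → v₂ = √(2g(h₁−h₂)) = √(2×10.3×(64.01−23)) = 29.06 m/s = 104.6 km/h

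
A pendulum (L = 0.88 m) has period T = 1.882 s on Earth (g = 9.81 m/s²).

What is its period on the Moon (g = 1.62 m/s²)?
T = 2π√(L/g), so T_moon/T_earth = √(g_earth/g_moon)
T_moon = 2π√(0.88/1.62) = 4.631 s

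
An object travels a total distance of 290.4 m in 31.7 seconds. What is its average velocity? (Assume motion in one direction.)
v_avg = Δd / Δt = 290.4 / 31.7 = 9.16 m/s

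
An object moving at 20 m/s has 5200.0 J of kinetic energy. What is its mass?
KE = ½mv² → m = 2KE/v² = 2×5200.0/20² = 26.0 kg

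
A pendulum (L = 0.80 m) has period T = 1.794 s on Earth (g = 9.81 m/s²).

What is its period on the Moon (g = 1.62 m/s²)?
T = 2π√(L/g), so T_moon/T_earth = √(g_earth/g_moon)
T_moon = 2π√(0.8/1.62) = 4.415 s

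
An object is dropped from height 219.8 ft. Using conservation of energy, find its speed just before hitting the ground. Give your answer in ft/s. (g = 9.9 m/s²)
mgh = ½mv² → v = √(2gh) = √(2×9.9×67) = 36.42 m/s = 119.5 ft/s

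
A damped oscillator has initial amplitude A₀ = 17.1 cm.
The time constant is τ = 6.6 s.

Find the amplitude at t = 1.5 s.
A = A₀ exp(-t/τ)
A = A₀ exp(−t/τ) = 17.1×exp(−1.5/6.6) = 13.62 cm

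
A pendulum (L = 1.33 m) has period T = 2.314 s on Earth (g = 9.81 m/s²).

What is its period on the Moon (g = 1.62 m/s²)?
T = 2π√(L/g), so T_moon/T_earth = √(g_earth/g_moon)
T_moon = 2π√(1.33/1.62) = 5.693 s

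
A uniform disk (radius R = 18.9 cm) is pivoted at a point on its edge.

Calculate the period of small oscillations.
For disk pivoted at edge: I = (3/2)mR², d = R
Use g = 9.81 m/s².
I/m = (3/2)R² = 0.05358 m²; d = R = 0.189 m
T = 2π√((3/2)R²/(gR)) = 2π√(3R/(2g)) = 1.068 s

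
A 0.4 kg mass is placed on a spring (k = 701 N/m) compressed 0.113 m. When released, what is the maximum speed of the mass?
½kx² = ½mv² → v = x√(k/m) = 0.113×√(701/0.4) = 4.731 m/s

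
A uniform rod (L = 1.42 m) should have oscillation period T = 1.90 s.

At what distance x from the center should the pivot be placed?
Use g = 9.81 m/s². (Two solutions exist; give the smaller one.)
T = 2π√((L²/12 + x²)/(gx)). Let c = T²g/(4π²) = 0.897.
x² − cx + L²/12 = 0 → x = (c − √(c² − L²/3))/2 = 0.2665 m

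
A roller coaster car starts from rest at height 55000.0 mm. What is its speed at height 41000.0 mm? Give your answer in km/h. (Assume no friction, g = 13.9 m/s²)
mgh₁ = ½mv₂² + mgh₂ → v₂ = √(2g(h₁−h₂)) = √(2×13.9×(55−41)) = 19.73 m/s = 71.02 km/h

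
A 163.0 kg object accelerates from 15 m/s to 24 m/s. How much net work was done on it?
W_net = ΔKE = ½m(v₂² − v₁²) = ½×163.0×(24² − 15²) = 28606.5 J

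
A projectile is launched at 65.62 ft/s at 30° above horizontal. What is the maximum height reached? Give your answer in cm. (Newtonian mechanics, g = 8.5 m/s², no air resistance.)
H = v₀²sin²(θ)/(2g) (with unit conversion) = 588.3 cm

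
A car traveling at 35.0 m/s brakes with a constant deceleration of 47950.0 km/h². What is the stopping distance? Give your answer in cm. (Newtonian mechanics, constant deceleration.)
d = v₀² / (2a) (with unit conversion) = 16550.0 cm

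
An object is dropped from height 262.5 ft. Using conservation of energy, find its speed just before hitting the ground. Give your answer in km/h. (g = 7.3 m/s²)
mgh = ½mv² → v = √(2gh) = √(2×7.3×80.01) = 34.18 m/s = 123.0 km/h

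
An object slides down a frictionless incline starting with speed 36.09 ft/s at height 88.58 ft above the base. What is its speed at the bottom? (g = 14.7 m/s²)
½mv₀² + mgh = ½mv² → v = √(v₀² + 2gh) = √(11² + 2×14.7×27) = 30.25 m/s = 99.23 ft/s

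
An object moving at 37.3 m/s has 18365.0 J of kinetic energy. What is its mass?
KE = ½mv² → m = 2KE/v² = 2×18365.0/37.3² = 26.4 kg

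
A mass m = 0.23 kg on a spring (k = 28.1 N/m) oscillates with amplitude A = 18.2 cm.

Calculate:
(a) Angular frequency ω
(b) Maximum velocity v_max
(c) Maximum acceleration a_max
ω = √(k/m) = √(28.1/0.23) = 11.05 rad/s
v_max = ωA = 11.05×0.182 = 2.012 m/s
a_max = ω²A = 11.05²×0.182 = 22.24 m/s²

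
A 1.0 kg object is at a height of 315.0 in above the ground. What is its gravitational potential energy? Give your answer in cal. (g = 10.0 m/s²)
PE = mgh = 1 kg × 10.0 m/s² × 8.001 m = 80.01 J = 19.12 cal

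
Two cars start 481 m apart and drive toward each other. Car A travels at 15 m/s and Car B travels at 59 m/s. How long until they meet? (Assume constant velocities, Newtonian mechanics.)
Combined speed: v_combined = 15 + 59 = 74 m/s
Time to meet: t = d/74 = 481/74 = 6.5 s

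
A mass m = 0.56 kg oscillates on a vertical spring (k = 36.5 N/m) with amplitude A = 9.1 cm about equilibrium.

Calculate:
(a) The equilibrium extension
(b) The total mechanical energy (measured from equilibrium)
x_eq = mg/k = 0.56×9.81/36.5 = 0.1505 m = 15.05 cm
E = ½kA² = ½×36.5×(0.091)² = 0.1511 J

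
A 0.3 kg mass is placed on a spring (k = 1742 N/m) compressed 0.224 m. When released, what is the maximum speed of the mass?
½kx² = ½mv² → v = x√(k/m) = 0.224×√(1742/0.3) = 17.07 m/s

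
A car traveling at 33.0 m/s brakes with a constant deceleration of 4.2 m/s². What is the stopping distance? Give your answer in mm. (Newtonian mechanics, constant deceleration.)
d = v₀² / (2a) (with unit conversion) = 129600.0 mm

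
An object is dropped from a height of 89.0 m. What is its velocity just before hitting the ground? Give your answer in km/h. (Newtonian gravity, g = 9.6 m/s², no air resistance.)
v = √(2gh) (with unit conversion) = 148.8 km/h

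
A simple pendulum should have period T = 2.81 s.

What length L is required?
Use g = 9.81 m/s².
T = 2π√(L/g) → L = g(T/2π)² = 9.81×(2.81/2π)² = 1.962 m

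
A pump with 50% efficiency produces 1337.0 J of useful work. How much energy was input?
W_in = W_out/η = 1337.0/0.5 = 2674.0 J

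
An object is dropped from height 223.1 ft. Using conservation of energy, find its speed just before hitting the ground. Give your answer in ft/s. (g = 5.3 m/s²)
mgh = ½mv² → v = √(2gh) = √(2×5.3×68) = 26.85 m/s = 88.08 ft/s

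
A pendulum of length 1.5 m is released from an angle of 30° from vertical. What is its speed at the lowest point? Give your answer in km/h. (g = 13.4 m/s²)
h = L(1 − cosθ) = 1.5×(1 − cos30°) = 0.201 m
v = √(2gh) = √(2×13.4×0.201) = 2.321 m/s = 8.355 km/h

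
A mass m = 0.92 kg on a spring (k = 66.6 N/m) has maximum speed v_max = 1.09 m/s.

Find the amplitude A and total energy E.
½mv²_max = ½kA² → A = v_max√(m/k) = 1.09×√(0.92/66.6) = 0.1281 m = 12.81 cm
E = ½mv²_max = ½×0.92×1.09² = 0.5465 J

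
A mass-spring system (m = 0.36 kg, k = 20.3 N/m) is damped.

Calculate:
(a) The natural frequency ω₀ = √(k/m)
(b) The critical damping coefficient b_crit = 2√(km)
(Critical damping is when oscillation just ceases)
ω₀ = √(k/m) = √(20.3/0.36) = 7.509 rad/s
b_crit = 2√(km) = 2√(20.3×0.36) = 5.407 kg/s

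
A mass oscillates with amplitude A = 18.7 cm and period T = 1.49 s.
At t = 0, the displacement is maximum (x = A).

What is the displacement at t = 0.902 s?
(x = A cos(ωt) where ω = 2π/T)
ω = 2π/T = 2π/1.49 = 4.217 rad/s
x = A cos(ωt) = 18.7×cos(4.217×0.902) = -14.75 cm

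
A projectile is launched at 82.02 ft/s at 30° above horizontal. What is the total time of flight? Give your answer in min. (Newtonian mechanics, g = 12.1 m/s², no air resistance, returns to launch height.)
T = 2v₀sin(θ)/g (with unit conversion) = 0.03443 min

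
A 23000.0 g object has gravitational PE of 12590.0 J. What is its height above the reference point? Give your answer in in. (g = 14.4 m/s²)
PE = mgh → h = PE/(mg) = 1.259e+04 J / (23 kg × 14.4 m/s²) = 38.01 m = 1497.0 in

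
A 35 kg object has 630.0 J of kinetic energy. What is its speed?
KE = ½mv² → v = √(2KE/m) = √(2×630.0/35) = 6.0 m/s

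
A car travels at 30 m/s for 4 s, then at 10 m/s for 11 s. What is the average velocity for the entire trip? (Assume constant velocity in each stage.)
d₁ = v₁t₁ = 30 × 4 = 120 m
d₂ = v₂t₂ = 10 × 11 = 110 m
d_total = 230 m, t_total = 15 s
v_avg = d_total/t_total = 230/15 = 15.33 m/s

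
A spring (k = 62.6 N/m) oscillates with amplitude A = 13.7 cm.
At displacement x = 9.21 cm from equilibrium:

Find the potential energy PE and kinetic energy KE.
E_total = ½kA² = ½×62.6×(0.137)² = 0.5875 J
PE = ½kx² = ½×62.6×(0.0921)² = 0.2655 J
KE = E_total − PE = 0.322 J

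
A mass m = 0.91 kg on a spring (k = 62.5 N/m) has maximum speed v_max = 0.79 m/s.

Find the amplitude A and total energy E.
½mv²_max = ½kA² → A = v_max√(m/k) = 0.79×√(0.91/62.5) = 0.09533 m = 9.533 cm
E = ½mv²_max = ½×0.91×0.79² = 0.284 J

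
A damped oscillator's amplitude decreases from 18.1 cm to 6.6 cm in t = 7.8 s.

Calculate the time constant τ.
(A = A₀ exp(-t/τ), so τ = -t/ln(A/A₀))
A/A₀ = 6.6/18.1 = 0.3646; ln(A/A₀) = -1.009
τ = −t/ln(A/A₀) = −7.8/-1.009 = 7.732 s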